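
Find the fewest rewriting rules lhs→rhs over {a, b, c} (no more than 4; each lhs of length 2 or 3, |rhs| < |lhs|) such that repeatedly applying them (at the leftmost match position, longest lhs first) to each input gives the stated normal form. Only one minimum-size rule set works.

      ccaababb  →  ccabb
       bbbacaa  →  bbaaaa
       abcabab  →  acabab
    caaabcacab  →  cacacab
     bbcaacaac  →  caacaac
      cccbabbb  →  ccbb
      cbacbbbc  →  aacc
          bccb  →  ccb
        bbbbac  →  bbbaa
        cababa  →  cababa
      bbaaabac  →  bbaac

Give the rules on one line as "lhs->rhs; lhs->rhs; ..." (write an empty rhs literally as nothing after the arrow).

aab->; bac->aa; bc->c; cba->aa

  | ccaababb => ccabb
  | bbbacaa => bbaaaa
  | abcabab => acabab
  | caaabcacab => cacacab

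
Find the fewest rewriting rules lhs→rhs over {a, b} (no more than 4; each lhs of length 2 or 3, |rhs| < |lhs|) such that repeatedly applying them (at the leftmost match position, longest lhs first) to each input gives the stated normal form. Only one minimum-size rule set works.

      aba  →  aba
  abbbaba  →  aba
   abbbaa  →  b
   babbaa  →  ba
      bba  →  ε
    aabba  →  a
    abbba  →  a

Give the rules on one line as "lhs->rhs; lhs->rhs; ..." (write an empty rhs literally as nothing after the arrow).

aa->a; aaa->b; bba->; bbb->

  | aba
  | abbbaba => aaba => aba
  | abbbaa => aaa => b
  | babbaa => baa => ba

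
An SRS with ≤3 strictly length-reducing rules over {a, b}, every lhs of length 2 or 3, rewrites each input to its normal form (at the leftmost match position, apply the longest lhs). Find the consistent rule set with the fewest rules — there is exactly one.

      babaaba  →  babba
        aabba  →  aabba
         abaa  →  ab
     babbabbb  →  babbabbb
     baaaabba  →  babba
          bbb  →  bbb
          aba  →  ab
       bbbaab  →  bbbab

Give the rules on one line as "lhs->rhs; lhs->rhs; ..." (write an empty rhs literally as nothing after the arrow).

aba->ab; baa->ba

  | babaaba => bababa => babba
  | aabba
  | abaa => aba => ab
  | babbabbb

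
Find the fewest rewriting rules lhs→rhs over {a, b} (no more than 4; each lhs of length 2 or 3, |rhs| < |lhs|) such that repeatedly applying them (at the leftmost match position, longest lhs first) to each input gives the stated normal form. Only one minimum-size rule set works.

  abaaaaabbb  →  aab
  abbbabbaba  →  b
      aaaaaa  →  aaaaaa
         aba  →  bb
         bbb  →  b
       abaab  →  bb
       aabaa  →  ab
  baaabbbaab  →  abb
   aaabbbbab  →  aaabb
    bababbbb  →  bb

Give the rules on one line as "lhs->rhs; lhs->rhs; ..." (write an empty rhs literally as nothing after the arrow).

aba->bb; ba->; bbb->b

  | abaaaaabbb => bbaaaabbb => baaabbb => aabbb => aab
  | abbbabbaba => ababbaba => bbbbaba => bbaba => bba => b
  | aaaaaa
  | aba => bb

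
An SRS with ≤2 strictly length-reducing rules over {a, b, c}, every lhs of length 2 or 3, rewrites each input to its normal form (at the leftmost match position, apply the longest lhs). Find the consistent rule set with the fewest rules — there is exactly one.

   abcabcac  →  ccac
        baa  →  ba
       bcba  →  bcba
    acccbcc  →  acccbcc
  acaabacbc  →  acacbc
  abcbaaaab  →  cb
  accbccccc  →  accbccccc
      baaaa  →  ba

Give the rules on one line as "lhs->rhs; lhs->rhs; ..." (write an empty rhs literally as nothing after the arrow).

aa->a; ab->

  | abcabcac => cabcac => ccac
  | baa => ba
  | bcba
  | acccbcc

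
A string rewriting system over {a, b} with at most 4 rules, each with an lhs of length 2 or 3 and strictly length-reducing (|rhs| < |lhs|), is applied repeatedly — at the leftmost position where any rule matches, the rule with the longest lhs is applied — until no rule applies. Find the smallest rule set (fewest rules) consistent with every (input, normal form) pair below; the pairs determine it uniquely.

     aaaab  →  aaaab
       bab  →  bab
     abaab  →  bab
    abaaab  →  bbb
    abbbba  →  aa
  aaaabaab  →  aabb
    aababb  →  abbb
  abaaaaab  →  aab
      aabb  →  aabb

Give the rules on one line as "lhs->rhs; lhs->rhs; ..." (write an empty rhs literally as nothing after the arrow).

  | aaaab
  | bab
  | abaab => bab
  | abaaab => baab => bbb

aba->b; baa->bb; bba->a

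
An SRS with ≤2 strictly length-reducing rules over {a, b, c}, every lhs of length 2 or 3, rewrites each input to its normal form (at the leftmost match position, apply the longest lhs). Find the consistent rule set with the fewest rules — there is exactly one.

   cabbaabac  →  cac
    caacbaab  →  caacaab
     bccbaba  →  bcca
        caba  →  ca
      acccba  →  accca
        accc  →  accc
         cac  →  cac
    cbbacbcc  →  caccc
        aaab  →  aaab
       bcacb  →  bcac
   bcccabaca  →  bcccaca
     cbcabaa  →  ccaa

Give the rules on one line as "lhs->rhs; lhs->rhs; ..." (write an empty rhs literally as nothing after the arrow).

ba->; cb->c

  | cabbaabac => cababac => cabac => cac
  | caacbaab => caacaab
  | bccbaba => bccaba => bcca
  | caba => ca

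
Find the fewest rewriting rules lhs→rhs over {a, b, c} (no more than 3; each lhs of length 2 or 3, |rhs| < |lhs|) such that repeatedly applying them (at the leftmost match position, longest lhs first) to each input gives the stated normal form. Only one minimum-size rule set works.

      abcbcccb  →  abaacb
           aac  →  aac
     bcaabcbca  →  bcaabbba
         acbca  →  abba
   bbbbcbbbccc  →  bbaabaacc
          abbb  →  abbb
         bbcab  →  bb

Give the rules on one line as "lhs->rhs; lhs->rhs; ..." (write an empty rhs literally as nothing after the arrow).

aaa->b; bbc->aa; cbc->bb

  | abcbcccb => abbbccb => abaacb
  | aac
  | bcaabcbca => bcaabbba
  | acbca => abba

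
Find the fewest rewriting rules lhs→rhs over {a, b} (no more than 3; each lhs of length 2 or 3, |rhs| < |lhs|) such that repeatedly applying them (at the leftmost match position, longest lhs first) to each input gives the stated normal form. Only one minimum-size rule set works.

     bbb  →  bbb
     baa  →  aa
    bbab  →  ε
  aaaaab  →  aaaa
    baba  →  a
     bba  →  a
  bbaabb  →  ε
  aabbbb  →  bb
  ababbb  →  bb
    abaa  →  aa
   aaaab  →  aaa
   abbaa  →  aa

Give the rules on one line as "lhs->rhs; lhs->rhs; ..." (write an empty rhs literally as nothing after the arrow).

ab->; ba->a

  | bbb
  | baa => aa
  | bbab => bab => ab => ε
  | aaaaab => aaaa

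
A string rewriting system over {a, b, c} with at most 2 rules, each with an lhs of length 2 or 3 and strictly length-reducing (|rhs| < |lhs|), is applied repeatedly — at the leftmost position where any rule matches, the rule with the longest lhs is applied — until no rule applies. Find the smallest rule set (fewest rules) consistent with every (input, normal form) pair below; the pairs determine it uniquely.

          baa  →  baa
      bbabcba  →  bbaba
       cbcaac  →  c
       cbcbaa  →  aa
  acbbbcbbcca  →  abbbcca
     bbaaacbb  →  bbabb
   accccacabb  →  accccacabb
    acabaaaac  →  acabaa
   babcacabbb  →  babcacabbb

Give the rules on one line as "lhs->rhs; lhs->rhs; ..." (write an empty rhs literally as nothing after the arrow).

aac->; cb->

  | baa
  | bbabcba => bbaba
  | cbcaac => caac => c
  | cbcbaa => cbaa => aa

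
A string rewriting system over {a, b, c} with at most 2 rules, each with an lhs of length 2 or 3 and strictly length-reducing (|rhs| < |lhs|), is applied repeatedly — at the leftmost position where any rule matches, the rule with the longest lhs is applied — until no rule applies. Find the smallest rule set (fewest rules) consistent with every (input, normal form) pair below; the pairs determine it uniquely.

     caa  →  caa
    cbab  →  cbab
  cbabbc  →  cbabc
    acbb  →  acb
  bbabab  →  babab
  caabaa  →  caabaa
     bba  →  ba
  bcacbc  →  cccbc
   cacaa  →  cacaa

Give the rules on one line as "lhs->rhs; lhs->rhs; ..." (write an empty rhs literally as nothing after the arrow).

  | caa
  | cbab
  | cbabbc => cbabc
  | acbb => acb

bb->b; bca->cc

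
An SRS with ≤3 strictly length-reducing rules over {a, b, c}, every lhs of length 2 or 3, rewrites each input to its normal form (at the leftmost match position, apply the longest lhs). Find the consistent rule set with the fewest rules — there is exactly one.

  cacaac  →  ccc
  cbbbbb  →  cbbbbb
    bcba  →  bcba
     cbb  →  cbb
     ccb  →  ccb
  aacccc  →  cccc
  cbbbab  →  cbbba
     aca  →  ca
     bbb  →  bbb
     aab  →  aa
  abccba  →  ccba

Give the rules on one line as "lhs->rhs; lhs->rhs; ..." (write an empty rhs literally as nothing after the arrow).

ab->a; ac->c

  | cacaac => ccaac => ccac => ccc
  | cbbbbb
  | bcba
  | cbb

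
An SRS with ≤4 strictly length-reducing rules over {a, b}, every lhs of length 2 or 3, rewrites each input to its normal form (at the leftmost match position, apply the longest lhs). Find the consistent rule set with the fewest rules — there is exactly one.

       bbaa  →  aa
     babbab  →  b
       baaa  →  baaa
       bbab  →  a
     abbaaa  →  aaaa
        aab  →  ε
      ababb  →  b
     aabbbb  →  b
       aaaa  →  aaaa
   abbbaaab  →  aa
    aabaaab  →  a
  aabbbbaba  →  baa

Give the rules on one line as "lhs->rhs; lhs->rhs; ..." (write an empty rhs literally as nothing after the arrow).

  | bbaa => aa
  | babbab => babab => baab => b
  | baaa
  | bbab => ab => a

aab->; ab->a; bb->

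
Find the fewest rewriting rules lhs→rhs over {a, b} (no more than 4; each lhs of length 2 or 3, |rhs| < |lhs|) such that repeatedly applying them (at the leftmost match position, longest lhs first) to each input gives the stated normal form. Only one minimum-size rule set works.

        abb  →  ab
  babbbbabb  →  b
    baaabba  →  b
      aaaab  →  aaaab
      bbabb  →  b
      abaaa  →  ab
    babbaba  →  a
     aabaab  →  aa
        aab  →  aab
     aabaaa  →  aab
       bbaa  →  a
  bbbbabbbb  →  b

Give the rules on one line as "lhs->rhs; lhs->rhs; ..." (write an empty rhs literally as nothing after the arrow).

  | abb => ab
  | babbbbabb => bbbabb => bbabb => bb => b
  | baaabba => baabba => babba => ba => b
  | aaaab

ba->b; bab->; bb->b; bba->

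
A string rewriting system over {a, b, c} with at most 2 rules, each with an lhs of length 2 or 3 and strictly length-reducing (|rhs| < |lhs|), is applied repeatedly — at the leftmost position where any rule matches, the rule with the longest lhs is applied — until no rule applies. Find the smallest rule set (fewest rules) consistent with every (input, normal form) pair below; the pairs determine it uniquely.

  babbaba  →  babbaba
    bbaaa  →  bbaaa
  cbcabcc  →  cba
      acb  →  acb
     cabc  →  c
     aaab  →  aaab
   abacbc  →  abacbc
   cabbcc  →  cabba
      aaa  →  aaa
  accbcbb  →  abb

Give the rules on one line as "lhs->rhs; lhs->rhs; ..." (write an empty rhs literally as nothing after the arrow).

  | babbaba
  | bbaaa
  | cbcabcc => cbcc => cba
  | acb

abc->; cc->a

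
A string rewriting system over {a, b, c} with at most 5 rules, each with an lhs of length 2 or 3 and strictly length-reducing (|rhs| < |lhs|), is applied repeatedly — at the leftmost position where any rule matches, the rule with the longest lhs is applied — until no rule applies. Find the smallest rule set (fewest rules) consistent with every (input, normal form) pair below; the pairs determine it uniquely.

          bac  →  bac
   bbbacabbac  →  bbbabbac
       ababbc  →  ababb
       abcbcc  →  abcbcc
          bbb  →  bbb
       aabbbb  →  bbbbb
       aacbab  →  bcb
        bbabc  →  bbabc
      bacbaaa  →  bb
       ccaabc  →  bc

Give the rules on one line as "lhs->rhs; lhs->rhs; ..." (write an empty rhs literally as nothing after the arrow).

aa->b; bbc->bb; ca->; cba->c

  | bac
  | bbbacabbac => bbbabbac
  | ababbc => ababb
  | abcbcc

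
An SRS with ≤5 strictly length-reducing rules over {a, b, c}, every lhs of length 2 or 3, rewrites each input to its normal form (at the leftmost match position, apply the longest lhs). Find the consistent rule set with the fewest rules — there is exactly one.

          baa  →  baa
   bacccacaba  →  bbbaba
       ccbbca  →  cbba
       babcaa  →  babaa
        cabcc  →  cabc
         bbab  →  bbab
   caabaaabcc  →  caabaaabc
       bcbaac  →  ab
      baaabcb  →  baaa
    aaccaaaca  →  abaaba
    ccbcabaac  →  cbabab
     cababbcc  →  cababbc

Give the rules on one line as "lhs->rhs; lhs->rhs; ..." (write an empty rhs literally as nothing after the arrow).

  | baa
  | bacccacaba => bbccacaba => bbcacaba => bbacaba => bbbaba
  | ccbbca => cbbca => cbba
  | babcaa => babaa

ac->b; bca->ba; bcb->; cc->c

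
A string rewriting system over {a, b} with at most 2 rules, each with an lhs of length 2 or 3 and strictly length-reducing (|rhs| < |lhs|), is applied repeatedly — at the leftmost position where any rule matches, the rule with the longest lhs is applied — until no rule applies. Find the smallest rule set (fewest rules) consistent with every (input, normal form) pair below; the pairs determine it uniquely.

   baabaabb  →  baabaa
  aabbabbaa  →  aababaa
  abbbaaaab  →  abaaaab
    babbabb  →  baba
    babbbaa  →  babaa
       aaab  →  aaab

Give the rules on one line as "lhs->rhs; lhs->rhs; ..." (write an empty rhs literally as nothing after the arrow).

bb->; bba->ba

  | baabaabb => baabaa
  | aabbabbaa => aababbaa => aababaa
  | abbbaaaab => abaaaab
  | babbabb => bababb => baba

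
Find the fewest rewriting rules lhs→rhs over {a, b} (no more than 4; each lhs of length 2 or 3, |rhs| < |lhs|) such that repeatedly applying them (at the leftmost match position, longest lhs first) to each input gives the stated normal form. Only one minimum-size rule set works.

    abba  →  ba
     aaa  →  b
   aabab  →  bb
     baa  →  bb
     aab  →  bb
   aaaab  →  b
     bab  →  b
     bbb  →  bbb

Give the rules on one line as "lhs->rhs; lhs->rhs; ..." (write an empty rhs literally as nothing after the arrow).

  | abba => ba
  | aaa => b
  | aabab => bbab => bb
  | baa => bb

aa->b; aaa->b; ab->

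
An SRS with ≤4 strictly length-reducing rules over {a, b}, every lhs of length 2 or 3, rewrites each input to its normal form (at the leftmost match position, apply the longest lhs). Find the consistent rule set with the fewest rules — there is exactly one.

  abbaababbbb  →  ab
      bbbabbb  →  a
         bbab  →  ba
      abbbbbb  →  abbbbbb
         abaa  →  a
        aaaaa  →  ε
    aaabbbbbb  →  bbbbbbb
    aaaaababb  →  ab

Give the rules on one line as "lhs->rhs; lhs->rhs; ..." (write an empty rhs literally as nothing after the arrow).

aaa->b; aab->a; baa->; bab->a

  | abbaababbbb => abbabbbb => ababbb => aabb => ab
  | bbbabbb => bbabb => bab => a
  | bbab => ba
  | abbbbbb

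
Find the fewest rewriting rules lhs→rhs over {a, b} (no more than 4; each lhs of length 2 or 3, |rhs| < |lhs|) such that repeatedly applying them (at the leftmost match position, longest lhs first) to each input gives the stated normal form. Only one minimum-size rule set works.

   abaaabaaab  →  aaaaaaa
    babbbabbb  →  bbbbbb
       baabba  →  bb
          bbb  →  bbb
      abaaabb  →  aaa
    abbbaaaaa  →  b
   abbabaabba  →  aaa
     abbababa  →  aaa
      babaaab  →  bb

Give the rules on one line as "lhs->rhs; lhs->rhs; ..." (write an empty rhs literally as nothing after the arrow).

  | abaaabaaab => aaaabaaab => aaaaaaab => aaaaaaa
  | babbbabbb => bbbbabbb => bbbbbb
  | baabba => babba => bbba => bb
  | bbb

ab->a; abb->; ba->b; bba->b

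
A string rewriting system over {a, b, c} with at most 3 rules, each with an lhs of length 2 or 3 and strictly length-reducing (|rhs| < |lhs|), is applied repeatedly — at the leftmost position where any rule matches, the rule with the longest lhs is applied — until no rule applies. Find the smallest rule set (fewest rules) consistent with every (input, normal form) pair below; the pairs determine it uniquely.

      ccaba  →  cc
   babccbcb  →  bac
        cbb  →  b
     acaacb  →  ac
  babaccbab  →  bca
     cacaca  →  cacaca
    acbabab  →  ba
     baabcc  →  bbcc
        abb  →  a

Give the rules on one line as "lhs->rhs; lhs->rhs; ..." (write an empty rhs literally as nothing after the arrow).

  | ccaba => ccaa => cc
  | babccbcb => baccbcb => baccb => bac
  | cbb => b
  | acaacb => accb => ac

aa->; ab->a; cb->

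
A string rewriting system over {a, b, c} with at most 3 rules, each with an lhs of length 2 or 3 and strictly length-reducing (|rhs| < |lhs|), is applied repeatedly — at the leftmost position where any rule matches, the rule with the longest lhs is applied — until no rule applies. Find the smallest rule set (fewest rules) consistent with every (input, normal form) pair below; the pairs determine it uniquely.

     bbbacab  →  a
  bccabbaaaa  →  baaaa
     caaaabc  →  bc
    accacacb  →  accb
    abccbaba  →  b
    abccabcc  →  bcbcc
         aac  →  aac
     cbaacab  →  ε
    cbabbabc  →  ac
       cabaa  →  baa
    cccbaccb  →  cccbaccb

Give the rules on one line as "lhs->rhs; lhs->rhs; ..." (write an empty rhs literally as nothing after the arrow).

ab->b; bb->a; ca->

  | bbbacab => abacab => bacab => bab => bb => a
  | bccabbaaaa => bcbbaaaa => bcaaaaa => baaaa
  | caaaabc => aaabc => aabc => abc => bc
  | accacacb => accacb => accb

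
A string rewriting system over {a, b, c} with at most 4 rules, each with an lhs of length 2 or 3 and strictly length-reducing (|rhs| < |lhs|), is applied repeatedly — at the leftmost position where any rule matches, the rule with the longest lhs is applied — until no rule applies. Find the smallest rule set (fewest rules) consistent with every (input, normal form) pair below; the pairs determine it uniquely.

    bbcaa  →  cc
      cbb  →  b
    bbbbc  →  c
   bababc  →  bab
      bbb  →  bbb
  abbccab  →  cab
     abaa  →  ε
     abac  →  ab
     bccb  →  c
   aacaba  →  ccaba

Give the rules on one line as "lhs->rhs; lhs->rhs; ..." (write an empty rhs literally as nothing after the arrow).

  | bbcaa => bcaa => caa => cc
  | cbb => b
  | bbbbc => bbbc => bbc => bc => c
  | bababc => babac => bab

aa->c; ac->; bc->c; cb->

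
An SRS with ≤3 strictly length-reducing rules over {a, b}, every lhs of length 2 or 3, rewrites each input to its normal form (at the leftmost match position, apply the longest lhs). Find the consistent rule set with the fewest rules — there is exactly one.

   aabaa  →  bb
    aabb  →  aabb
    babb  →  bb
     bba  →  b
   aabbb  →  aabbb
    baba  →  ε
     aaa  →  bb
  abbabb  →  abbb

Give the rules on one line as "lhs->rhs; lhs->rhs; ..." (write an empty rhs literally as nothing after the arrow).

  | aabaa => aaa => bb
  | aabb
  | babb => bb
  | bba => b

aaa->bb; ba->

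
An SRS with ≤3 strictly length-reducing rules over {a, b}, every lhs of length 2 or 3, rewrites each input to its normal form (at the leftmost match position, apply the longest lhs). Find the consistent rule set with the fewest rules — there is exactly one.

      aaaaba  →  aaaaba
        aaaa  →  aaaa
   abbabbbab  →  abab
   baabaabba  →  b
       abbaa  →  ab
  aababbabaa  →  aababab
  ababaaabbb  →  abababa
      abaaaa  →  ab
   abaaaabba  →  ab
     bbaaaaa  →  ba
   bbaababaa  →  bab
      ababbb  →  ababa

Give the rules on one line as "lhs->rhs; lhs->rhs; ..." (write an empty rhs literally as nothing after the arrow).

  | aaaaba
  | aaaa
  | abbabbbab => ababbbab => ababaab => ababb => abab
  | baabaabba => bbaabba => baabba => bbba => baa => b

baa->b; bb->b; bbb->ba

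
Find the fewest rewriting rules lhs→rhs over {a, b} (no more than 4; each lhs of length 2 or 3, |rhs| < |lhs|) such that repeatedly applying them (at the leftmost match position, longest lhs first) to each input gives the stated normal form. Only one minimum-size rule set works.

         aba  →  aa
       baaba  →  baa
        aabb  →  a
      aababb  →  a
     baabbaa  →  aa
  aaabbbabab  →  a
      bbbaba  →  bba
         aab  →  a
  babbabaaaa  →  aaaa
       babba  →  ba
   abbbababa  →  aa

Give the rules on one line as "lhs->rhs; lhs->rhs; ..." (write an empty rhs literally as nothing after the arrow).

aab->a; ab->a; bab->

  | aba => aa
  | baaba => baa
  | aabb => ab => a
  | aababb => aabb => ab => a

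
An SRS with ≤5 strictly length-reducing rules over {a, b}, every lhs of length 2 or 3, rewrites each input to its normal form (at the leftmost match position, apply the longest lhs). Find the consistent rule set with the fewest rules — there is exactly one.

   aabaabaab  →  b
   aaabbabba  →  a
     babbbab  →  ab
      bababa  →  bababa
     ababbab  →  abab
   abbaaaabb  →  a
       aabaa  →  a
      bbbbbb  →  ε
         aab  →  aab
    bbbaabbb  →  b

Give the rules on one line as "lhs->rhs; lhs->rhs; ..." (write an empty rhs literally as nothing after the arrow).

aaa->a; abb->; baa->bb; bb->

  | aabaabaab => aabbbaab => abaab => abbb => b
  | aaabbabba => abbabba => abba => a
  | babbbab => bbab => ab
  | bababa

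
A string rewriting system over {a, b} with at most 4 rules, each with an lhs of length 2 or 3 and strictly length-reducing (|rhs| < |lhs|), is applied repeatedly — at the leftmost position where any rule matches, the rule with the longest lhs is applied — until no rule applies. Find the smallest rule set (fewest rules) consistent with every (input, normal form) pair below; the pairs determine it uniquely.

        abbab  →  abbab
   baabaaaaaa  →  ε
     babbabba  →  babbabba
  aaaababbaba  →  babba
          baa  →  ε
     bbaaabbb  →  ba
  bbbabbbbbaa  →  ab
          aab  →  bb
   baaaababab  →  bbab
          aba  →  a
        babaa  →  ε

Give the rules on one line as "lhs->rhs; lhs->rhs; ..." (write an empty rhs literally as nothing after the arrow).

  | abbab
  | baabaaaaaa => baaaaaa => aaaa => baa => ε
  | babbabba
  | aaaababbaba => baababbaba => babbaba => babba

aa->b; aba->a; baa->; bbb->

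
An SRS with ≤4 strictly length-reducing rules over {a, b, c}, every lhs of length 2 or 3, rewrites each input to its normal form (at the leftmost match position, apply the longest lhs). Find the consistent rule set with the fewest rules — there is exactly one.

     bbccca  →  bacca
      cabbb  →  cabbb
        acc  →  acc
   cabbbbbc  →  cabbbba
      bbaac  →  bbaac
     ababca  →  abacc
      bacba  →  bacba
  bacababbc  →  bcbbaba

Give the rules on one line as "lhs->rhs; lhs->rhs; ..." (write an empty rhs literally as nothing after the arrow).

  | bbccca => bacca
  | cabbb
  | acc
  | cabbbbbc => cabbbba

aca->cb; bbc->ba; bca->cc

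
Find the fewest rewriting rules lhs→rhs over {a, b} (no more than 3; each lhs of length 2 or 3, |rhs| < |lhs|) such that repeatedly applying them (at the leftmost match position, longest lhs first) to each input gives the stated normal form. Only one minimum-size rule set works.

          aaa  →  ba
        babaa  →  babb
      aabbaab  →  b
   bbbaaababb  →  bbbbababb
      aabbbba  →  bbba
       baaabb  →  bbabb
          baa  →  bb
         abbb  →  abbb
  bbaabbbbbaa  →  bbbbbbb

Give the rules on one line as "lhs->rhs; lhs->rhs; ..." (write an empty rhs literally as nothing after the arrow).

aa->b; aab->

  | aaa => ba
  | babaa => babb
  | aabbaab => baab => b
  | bbbaaababb => bbbbababb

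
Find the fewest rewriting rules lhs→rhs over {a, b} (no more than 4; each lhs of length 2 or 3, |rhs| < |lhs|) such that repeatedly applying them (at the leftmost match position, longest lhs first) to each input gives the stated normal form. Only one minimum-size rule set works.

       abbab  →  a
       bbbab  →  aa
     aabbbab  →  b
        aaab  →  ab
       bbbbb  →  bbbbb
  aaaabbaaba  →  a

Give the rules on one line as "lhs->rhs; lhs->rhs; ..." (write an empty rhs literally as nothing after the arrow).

  | abbab => abaa => ba => a
  | bbbab => bbaa => baa => aa
  | aabbbab => aabbaa => aabaa => aba => b
  | aaab => ab

aaa->a; aba->b; ba->a; bab->aa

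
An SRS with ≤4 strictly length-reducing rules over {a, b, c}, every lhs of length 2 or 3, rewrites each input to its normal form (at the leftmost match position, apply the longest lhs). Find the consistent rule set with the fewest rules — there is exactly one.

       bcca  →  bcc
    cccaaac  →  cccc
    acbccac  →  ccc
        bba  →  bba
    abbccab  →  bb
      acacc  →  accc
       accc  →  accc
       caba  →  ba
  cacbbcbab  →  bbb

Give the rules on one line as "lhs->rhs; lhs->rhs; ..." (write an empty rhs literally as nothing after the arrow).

  | bcca => bcc
  | cccaaac => cccaac => cccac => cccc
  | acbccac => abccac => ccac => ccc
  | bba

ab->; ca->c; cb->b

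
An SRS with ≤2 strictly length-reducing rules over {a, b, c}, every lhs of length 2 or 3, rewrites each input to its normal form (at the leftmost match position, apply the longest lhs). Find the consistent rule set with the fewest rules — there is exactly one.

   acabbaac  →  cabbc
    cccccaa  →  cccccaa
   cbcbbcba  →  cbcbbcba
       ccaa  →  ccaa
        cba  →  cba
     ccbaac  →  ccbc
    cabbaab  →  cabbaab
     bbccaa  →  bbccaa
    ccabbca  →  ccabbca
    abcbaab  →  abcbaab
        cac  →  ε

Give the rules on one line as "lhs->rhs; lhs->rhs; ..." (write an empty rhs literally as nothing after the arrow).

ac->c; cac->

  | acabbaac => cabbaac => cabbac => cabbc
  | cccccaa
  | cbcbbcba
  | ccaa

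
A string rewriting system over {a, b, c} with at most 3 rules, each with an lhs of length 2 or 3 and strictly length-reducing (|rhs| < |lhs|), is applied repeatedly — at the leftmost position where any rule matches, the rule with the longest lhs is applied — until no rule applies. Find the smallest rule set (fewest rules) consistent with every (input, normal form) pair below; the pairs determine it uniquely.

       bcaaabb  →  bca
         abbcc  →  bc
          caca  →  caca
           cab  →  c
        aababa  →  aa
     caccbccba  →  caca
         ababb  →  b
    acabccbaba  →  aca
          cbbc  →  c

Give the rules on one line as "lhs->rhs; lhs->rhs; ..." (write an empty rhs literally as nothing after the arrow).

ab->; cb->c; cc->c

  | bcaaabb => bcaab => bca
  | abbcc => bcc => bc
  | caca
  | cab => c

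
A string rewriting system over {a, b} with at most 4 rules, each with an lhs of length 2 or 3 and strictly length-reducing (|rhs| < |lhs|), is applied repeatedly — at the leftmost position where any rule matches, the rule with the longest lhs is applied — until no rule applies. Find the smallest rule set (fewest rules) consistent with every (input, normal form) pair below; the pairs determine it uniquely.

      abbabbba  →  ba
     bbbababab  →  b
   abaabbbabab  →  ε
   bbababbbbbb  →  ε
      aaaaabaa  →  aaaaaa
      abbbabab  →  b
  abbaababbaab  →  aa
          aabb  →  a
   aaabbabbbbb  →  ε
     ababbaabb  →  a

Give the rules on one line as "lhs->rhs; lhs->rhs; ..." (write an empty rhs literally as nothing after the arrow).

  | abbabbba => abbba => ba
  | bbbababab => bababab => babab => bab => b
  | abaabbbabab => aabbbabab => ababab => abab => ab => ε
  | bbababbbbbb => ababbbbbb => abbbbbb => bbbb => bb => ε

ab->; abb->; bb->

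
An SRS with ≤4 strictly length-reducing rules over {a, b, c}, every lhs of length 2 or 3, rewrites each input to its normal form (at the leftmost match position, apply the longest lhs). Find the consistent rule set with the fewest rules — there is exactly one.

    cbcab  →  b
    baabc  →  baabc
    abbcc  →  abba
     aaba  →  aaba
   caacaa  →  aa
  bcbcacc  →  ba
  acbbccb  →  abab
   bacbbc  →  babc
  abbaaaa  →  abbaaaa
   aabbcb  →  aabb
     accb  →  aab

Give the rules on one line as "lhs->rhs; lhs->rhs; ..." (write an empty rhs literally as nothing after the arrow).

ca->; cb->; cc->a

  | cbcab => cab => b
  | baabc
  | abbcc => abba
  | aaba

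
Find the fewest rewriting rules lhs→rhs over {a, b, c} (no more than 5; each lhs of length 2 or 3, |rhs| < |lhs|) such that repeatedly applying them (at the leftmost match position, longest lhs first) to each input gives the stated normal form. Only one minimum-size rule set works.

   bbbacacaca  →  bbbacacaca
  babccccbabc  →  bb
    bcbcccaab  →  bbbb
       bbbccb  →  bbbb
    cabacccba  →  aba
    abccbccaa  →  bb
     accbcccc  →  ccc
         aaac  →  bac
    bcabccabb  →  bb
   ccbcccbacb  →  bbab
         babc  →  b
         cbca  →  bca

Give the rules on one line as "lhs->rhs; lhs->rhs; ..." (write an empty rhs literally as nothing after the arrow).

aa->b; abc->; cab->; cb->b

  | bbbacacaca
  | babccccbabc => bcccbabc => bccbabc => bcbabc => bbabc => bb
  | bcbcccaab => bbcccaab => bbcccbb => bbccbb => bbcbb => bbbb
  | bbbccb => bbbcb => bbbb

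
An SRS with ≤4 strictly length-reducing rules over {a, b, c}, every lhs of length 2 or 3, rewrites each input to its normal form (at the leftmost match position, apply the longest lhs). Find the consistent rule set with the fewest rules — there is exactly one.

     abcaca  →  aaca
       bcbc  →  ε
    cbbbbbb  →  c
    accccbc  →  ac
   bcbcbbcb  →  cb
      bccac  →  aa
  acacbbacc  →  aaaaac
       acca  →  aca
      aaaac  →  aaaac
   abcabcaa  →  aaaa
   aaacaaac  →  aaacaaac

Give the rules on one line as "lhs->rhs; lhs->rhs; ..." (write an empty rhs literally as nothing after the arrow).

bb->c; bc->; cac->aa; cc->c

  | abcaca => aaca
  | bcbc => bc => ε
  | cbbbbbb => ccbbbb => cbbbb => ccbb => cbb => cc => c
  | accccbc => acccbc => accbc => acbc => ac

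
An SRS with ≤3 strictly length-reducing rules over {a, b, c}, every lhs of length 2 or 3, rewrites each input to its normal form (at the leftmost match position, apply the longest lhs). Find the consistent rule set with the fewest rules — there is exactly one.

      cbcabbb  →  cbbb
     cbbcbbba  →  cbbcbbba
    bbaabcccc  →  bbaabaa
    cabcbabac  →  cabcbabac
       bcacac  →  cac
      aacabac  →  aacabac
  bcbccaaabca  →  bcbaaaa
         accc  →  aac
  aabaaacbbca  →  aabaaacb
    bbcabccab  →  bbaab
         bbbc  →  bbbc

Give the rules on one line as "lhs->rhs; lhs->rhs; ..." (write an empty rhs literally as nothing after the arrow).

  | cbcabbb => cbbb
  | cbbcbbba
  | bbaabcccc => bbaabacc => bbaabaa
  | cabcbabac

bca->; cc->a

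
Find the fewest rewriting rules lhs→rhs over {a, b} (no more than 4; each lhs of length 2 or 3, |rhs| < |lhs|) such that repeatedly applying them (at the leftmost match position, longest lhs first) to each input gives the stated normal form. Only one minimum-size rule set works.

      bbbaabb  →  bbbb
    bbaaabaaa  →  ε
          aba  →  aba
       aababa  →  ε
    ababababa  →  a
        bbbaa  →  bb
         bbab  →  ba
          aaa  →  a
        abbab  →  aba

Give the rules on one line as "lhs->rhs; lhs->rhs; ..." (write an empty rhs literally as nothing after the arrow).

aa->; baa->; bab->a

  | bbbaabb => bbbb
  | bbaaabaaa => babaaa => aaaa => aa => ε
  | aba
  | aababa => baba => aa => ε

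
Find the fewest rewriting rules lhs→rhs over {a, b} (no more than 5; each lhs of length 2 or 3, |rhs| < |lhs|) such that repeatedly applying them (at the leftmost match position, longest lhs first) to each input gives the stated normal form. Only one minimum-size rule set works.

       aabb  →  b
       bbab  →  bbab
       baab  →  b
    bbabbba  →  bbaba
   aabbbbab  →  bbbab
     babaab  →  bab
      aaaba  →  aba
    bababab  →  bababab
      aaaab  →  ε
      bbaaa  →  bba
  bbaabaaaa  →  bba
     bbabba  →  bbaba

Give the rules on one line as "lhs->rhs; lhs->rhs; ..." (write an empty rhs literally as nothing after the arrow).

aa->a; aaa->a; aab->; abb->ab

  | aabb => b
  | bbab
  | baab => b
  | bbabbba => bbabba => bbaba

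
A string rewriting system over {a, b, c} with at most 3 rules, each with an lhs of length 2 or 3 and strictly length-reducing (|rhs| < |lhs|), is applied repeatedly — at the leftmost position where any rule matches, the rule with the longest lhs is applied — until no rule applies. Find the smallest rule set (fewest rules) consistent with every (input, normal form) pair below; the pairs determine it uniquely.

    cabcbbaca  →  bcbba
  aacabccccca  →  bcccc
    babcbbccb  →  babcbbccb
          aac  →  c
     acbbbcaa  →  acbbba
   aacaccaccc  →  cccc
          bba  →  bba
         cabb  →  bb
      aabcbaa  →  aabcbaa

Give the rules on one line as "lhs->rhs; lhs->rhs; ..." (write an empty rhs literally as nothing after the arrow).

aac->c; ca->

  | cabcbbaca => bcbbaca => bcbba
  | aacabccccca => cabccccca => bccccca => bcccc
  | babcbbccb
  | aac => c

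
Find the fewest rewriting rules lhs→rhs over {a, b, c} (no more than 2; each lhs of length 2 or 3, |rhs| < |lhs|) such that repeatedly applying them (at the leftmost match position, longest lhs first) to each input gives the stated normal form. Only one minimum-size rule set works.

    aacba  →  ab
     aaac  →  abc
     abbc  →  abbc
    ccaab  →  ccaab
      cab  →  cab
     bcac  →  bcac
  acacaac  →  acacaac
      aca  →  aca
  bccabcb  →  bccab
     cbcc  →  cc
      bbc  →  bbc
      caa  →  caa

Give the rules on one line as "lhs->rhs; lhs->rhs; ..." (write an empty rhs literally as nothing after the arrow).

  | aacba => aaa => ab
  | aaac => abc
  | abbc
  | ccaab

aaa->ab; cb->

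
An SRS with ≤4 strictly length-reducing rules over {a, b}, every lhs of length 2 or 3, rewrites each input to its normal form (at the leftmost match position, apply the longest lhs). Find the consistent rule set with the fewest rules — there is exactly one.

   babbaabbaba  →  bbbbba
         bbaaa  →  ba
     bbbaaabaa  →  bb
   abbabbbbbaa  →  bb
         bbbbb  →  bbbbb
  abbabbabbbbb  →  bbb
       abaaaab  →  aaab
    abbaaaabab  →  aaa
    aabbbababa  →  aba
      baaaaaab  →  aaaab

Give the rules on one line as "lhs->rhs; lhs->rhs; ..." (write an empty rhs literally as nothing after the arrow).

abb->; baa->; bab->bb

  | babbaabbaba => bbbaabbaba => bbbbaba => bbbbba
  | bbaaa => ba
  | bbbaaabaa => bbabaa => bbbaa => bb
  | abbabbbbbaa => abbbbbaa => bbbaa => bb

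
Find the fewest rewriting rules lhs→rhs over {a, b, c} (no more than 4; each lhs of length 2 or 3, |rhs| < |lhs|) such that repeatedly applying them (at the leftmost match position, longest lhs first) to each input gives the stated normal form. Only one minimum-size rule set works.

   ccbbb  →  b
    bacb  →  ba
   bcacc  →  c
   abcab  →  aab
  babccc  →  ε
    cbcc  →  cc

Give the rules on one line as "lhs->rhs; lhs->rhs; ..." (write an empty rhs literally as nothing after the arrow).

  | ccbbb => cbb => b
  | bacb => ba
  | bcacc => acc => c
  | abcab => aab

acc->c; bc->; cb->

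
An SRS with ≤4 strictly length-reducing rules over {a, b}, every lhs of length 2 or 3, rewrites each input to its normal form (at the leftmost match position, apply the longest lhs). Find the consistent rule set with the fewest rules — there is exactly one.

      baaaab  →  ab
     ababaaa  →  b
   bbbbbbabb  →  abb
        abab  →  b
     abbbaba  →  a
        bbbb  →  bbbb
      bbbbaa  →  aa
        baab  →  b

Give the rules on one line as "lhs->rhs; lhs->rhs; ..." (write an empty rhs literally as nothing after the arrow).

aaa->b; aab->b; ba->a

  | baaaab => aaaab => bab => ab
  | ababaaa => aabaaa => baaa => aaa => b
  | bbbbbbabb => bbbbbabb => bbbbabb => bbbabb => bbabb => babb => abb
  | abab => aab => b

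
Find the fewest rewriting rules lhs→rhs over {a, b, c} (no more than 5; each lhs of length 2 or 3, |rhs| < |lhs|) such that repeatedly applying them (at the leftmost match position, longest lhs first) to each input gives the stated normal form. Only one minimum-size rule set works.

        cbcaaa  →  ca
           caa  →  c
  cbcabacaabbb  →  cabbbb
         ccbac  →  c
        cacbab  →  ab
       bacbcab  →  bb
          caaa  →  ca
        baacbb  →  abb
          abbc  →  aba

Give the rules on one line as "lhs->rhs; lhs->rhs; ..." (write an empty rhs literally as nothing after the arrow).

aa->; ac->; bc->a; cb->

  | cbcaaa => caaa => ca
  | caa => c
  | cbcabacaabbb => cabacaabbb => cabaabbb => cabbbb
  | ccbac => cac => c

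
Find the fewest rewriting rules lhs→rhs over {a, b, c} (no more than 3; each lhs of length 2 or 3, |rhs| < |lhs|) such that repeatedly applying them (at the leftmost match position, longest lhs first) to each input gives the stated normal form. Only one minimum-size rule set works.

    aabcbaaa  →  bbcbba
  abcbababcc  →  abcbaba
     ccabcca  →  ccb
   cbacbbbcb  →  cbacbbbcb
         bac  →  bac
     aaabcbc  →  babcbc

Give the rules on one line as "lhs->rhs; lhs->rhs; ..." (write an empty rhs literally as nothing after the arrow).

  | aabcbaaa => bbcbaaa => bbcbba
  | abcbababcc => abcbaba
  | ccabcca => ccaa => ccb
  | cbacbbbcb

aa->b; bcc->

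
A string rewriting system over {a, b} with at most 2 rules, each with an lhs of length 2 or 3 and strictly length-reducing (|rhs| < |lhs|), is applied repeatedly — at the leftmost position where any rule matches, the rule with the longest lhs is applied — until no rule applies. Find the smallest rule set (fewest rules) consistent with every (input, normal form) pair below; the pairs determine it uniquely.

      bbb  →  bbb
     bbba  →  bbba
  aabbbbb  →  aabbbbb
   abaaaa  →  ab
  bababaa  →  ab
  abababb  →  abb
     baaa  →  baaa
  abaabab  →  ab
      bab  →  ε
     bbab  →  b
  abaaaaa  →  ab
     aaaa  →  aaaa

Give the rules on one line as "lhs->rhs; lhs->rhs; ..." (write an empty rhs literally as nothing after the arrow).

  | bbb
  | bbba
  | aabbbbb
  | abaaaa => abaaa => abaa => aba => ab

aba->ab; bab->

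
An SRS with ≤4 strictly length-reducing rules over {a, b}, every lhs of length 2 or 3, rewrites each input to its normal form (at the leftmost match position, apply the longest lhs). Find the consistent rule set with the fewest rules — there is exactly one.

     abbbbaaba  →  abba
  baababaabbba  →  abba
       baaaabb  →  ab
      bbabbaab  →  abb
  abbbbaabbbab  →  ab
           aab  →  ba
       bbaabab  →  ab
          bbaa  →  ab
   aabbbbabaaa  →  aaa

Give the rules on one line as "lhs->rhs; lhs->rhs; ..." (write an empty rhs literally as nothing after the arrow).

aab->ba; aba->a; baa->ab; bab->ab

  | abbbbaaba => abbbabba => abbabba => ababba => abba
  | baababaabbba => abbabaabbba => ababaabbba => abaabbba => aabbba => babba => abba
  | baaaabb => abaabb => aabb => bab => ab
  | bbabbaab => babbaab => abbaab => ababb => abb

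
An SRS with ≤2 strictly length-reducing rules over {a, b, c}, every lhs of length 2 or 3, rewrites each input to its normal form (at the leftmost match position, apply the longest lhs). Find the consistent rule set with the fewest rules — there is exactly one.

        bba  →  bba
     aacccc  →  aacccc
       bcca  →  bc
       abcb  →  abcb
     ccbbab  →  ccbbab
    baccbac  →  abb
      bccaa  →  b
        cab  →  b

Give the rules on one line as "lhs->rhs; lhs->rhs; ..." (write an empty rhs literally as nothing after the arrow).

bac->ab; ca->

  | bba
  | aacccc
  | bcca => bc
  | abcb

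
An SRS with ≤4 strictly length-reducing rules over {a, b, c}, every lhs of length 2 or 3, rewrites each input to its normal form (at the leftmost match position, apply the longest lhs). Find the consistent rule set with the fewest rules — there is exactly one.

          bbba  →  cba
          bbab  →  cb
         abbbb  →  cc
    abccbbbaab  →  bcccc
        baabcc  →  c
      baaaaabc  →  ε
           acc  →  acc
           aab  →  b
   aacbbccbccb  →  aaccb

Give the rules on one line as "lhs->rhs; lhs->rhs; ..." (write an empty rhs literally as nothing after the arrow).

  | bbba => cba
  | bbab => cab => cb
  | abbbb => bbbb => cbb => cc
  | abccbbbaab => bccbbbaab => bcccbaab => bcccbab => bcccbb => bcccc

ab->b; bb->c; bbc->; cbc->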